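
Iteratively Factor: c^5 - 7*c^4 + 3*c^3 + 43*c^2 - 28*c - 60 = (c - 3)*(c^4 - 4*c^3 - 9*c^2 + 16*c + 20) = (c - 3)*(c - 2)*(c^3 - 2*c^2 - 13*c - 10) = (c - 3)*(c - 2)*(c + 2)*(c^2 - 4*c - 5) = (c - 5)*(c - 3)*(c - 2)*(c + 2)*(c + 1)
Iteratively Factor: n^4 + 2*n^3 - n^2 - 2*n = (n + 2)*(n^3 - n) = n*(n + 2)*(n^2 - 1) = n*(n + 1)*(n + 2)*(n - 1)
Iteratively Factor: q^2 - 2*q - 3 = (q - 3)*(q + 1)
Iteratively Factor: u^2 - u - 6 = (u - 3)*(u + 2)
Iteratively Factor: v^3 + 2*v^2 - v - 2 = (v - 1)*(v^2 + 3*v + 2) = (v - 1)*(v + 1)*(v + 2)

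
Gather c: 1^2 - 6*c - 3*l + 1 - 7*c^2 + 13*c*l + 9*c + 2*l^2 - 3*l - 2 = -7*c^2 + c*(13*l + 3) + 2*l^2 - 6*l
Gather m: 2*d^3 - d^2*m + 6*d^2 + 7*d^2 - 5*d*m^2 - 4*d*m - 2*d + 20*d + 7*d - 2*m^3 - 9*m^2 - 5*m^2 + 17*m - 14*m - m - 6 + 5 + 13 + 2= 2*d^3 + 13*d^2 + 25*d - 2*m^3 + m^2*(-5*d - 14) + m*(-d^2 - 4*d + 2) + 14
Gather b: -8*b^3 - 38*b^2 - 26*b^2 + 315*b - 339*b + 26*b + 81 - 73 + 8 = -8*b^3 - 64*b^2 + 2*b + 16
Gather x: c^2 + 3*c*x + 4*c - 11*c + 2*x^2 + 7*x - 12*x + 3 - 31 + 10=c^2 - 7*c + 2*x^2 + x*(3*c - 5) - 18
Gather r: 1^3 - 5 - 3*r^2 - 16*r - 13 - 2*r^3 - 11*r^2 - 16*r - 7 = -2*r^3 - 14*r^2 - 32*r - 24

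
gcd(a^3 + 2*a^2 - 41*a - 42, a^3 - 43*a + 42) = a^2 + a - 42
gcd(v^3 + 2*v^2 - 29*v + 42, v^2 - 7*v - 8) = 1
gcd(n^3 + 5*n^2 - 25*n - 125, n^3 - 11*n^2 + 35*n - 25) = n - 5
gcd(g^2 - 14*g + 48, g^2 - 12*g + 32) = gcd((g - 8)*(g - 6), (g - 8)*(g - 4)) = g - 8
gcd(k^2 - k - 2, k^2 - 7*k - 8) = k + 1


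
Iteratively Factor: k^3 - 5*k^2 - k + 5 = (k + 1)*(k^2 - 6*k + 5) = (k - 5)*(k + 1)*(k - 1)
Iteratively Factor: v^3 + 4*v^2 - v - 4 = (v + 4)*(v^2 - 1) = (v + 1)*(v + 4)*(v - 1)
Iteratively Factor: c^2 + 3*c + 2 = (c + 2)*(c + 1)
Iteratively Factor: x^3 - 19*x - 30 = (x - 5)*(x^2 + 5*x + 6) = (x - 5)*(x + 2)*(x + 3)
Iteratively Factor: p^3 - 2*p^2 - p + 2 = (p - 2)*(p^2 - 1) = (p - 2)*(p + 1)*(p - 1)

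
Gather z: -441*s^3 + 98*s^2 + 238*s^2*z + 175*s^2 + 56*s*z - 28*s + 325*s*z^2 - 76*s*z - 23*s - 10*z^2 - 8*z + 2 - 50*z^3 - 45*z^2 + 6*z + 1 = -441*s^3 + 273*s^2 - 51*s - 50*z^3 + z^2*(325*s - 55) + z*(238*s^2 - 20*s - 2) + 3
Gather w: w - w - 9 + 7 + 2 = 0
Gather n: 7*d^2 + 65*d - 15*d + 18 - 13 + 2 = 7*d^2 + 50*d + 7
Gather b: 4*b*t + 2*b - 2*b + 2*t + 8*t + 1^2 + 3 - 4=4*b*t + 10*t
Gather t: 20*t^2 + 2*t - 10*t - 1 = 20*t^2 - 8*t - 1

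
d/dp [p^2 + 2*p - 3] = 2*p + 2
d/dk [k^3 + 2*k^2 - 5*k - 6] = 3*k^2 + 4*k - 5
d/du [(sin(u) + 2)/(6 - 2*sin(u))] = 5*cos(u)/(2*(sin(u) - 3)^2)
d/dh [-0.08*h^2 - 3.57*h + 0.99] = -0.16*h - 3.57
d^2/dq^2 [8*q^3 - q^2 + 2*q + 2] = 48*q - 2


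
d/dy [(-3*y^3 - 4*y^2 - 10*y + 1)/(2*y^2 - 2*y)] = (-3*y^4 + 6*y^3 + 14*y^2 - 2*y + 1)/(2*y^2*(y^2 - 2*y + 1))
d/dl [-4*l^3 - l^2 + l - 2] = -12*l^2 - 2*l + 1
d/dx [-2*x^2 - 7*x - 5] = -4*x - 7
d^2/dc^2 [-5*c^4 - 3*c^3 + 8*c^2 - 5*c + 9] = -60*c^2 - 18*c + 16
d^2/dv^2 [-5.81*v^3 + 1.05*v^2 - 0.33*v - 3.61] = 2.1 - 34.86*v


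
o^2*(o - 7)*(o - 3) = o^4 - 10*o^3 + 21*o^2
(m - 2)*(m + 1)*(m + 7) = m^3 + 6*m^2 - 9*m - 14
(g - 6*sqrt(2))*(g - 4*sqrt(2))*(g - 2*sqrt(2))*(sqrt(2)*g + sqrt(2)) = sqrt(2)*g^4 - 24*g^3 + sqrt(2)*g^3 - 24*g^2 + 88*sqrt(2)*g^2 - 192*g + 88*sqrt(2)*g - 192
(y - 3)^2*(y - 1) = y^3 - 7*y^2 + 15*y - 9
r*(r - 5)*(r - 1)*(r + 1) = r^4 - 5*r^3 - r^2 + 5*r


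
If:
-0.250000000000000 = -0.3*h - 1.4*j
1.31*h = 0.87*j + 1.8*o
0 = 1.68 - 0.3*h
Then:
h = 5.60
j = -1.02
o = 4.57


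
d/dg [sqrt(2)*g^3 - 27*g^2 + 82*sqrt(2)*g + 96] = 3*sqrt(2)*g^2 - 54*g + 82*sqrt(2)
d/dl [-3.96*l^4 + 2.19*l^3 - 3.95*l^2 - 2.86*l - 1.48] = -15.84*l^3 + 6.57*l^2 - 7.9*l - 2.86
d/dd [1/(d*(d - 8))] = 2*(4 - d)/(d^2*(d^2 - 16*d + 64))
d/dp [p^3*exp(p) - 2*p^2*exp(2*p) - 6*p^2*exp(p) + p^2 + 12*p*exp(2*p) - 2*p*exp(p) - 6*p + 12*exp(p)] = p^3*exp(p) - 4*p^2*exp(2*p) - 3*p^2*exp(p) + 20*p*exp(2*p) - 14*p*exp(p) + 2*p + 12*exp(2*p) + 10*exp(p) - 6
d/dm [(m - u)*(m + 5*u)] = 2*m + 4*u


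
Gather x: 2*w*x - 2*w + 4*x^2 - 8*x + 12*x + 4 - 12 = -2*w + 4*x^2 + x*(2*w + 4) - 8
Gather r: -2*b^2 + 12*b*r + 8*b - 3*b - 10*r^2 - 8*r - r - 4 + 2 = -2*b^2 + 5*b - 10*r^2 + r*(12*b - 9) - 2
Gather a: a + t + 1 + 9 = a + t + 10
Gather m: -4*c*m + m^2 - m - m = m^2 + m*(-4*c - 2)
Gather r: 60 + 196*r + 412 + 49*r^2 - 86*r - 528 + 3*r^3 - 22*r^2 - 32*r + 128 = 3*r^3 + 27*r^2 + 78*r + 72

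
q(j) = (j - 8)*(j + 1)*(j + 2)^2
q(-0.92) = -0.83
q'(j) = (j - 8)*(j + 1)*(2*j + 4) + (j - 8)*(j + 2)^2 + (j + 1)*(j + 2)^2 = 4*j^3 - 9*j^2 - 64*j - 60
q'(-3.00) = -57.00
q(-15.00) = 54418.00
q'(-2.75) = -35.25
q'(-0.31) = -41.14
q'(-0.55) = -28.19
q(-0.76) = -3.23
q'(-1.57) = 2.82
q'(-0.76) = -18.31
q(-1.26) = 1.32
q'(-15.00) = -14625.00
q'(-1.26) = -1.65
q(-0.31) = -16.38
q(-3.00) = 22.00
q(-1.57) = 1.01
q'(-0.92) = -11.85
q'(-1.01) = -8.66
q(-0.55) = -8.09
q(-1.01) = 0.09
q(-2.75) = 10.58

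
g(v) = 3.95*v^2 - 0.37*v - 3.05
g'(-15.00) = -118.87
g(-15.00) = 891.25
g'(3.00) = 23.33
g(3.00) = 31.39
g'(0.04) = -0.05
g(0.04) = -3.06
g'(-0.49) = -4.24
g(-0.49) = -1.92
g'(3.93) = 30.68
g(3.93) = 56.50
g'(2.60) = 20.17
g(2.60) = 22.69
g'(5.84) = 45.77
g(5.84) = 129.51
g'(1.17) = 8.87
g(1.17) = 1.92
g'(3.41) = 26.57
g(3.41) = 41.62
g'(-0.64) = -5.43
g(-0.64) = -1.20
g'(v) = 7.9*v - 0.37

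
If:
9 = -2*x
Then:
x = -9/2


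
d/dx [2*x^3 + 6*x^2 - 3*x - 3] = 6*x^2 + 12*x - 3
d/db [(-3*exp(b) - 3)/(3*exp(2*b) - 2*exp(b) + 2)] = (9*exp(2*b) + 18*exp(b) - 12)*exp(b)/(9*exp(4*b) - 12*exp(3*b) + 16*exp(2*b) - 8*exp(b) + 4)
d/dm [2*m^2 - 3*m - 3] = 4*m - 3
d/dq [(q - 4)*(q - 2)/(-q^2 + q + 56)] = (-5*q^2 + 128*q - 344)/(q^4 - 2*q^3 - 111*q^2 + 112*q + 3136)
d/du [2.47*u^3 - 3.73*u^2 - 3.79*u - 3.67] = 7.41*u^2 - 7.46*u - 3.79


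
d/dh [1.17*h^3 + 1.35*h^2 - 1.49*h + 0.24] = 3.51*h^2 + 2.7*h - 1.49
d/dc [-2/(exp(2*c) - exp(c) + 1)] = (4*exp(c) - 2)*exp(c)/(exp(2*c) - exp(c) + 1)^2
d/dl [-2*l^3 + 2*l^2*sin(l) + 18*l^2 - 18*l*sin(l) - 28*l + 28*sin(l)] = 2*l^2*cos(l) - 6*l^2 + 4*l*sin(l) - 18*l*cos(l) + 36*l - 18*sin(l) + 28*cos(l) - 28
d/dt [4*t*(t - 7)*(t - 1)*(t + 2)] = 16*t^3 - 72*t^2 - 72*t + 56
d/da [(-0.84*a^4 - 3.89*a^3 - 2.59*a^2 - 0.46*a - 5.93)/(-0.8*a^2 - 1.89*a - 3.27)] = (1.344*a^5 + 7.8748*a^4 + 25.6914*a^3 + 42.688*a^2 + 7.4506*a - 9.7035)/(0.64*a^4 + 3.024*a^3 + 8.8041*a^2 + 12.3606*a + 10.6929)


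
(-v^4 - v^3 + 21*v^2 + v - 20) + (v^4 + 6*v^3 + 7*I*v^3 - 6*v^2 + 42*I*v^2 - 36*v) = 5*v^3 + 7*I*v^3 + 15*v^2 + 42*I*v^2 - 35*v - 20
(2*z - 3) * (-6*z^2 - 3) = -12*z^3 + 18*z^2 - 6*z + 9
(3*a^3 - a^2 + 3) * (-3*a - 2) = -9*a^4 - 3*a^3 + 2*a^2 - 9*a - 6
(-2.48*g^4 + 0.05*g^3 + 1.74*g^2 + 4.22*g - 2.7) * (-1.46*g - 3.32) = 3.6208*g^5 + 8.1606*g^4 - 2.7064*g^3 - 11.938*g^2 - 10.0684*g + 8.964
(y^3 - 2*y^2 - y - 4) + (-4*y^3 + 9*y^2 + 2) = -3*y^3 + 7*y^2 - y - 2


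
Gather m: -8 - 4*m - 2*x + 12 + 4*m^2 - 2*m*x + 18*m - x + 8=4*m^2 + m*(14 - 2*x) - 3*x + 12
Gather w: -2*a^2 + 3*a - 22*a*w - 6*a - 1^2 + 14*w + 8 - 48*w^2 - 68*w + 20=-2*a^2 - 3*a - 48*w^2 + w*(-22*a - 54) + 27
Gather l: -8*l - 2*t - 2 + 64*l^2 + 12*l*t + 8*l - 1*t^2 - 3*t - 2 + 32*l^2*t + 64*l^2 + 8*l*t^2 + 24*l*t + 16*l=l^2*(32*t + 128) + l*(8*t^2 + 36*t + 16) - t^2 - 5*t - 4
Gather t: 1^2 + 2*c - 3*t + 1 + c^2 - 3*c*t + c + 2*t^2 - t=c^2 + 3*c + 2*t^2 + t*(-3*c - 4) + 2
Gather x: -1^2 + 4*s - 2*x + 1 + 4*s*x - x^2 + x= 4*s - x^2 + x*(4*s - 1)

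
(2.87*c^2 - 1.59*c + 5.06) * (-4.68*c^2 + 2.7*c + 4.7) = -13.4316*c^4 + 15.1902*c^3 - 14.4848*c^2 + 6.189*c + 23.782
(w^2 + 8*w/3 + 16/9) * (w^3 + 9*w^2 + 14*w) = w^5 + 35*w^4/3 + 358*w^3/9 + 160*w^2/3 + 224*w/9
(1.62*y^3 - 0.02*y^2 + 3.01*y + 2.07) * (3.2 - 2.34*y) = -3.7908*y^4 + 5.2308*y^3 - 7.1074*y^2 + 4.7882*y + 6.624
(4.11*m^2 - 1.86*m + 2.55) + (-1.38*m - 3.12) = 4.11*m^2 - 3.24*m - 0.57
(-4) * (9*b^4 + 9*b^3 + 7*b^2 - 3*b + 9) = -36*b^4 - 36*b^3 - 28*b^2 + 12*b - 36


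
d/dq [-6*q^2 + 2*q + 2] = 2 - 12*q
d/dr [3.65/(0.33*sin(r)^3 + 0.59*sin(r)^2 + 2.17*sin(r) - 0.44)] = (-4.307*sin(r) + 1.80675*cos(2*r) - 9.72725)*cos(r)/(0.33*sin(r)^3 + 0.59*sin(r)^2 + 2.17*sin(r) - 0.44)^2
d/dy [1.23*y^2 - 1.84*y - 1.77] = 2.46*y - 1.84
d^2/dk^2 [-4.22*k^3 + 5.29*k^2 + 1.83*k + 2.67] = 10.58 - 25.32*k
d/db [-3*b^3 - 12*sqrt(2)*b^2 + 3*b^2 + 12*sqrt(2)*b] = -9*b^2 - 24*sqrt(2)*b + 6*b + 12*sqrt(2)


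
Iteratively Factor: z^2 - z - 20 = (z + 4)*(z - 5)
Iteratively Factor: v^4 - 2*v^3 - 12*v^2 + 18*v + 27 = (v + 1)*(v^3 - 3*v^2 - 9*v + 27) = (v - 3)*(v + 1)*(v^2 - 9) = (v - 3)^2*(v + 1)*(v + 3)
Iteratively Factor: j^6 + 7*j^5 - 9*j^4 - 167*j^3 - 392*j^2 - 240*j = (j + 1)*(j^5 + 6*j^4 - 15*j^3 - 152*j^2 - 240*j) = (j + 1)*(j + 3)*(j^4 + 3*j^3 - 24*j^2 - 80*j) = j*(j + 1)*(j + 3)*(j^3 + 3*j^2 - 24*j - 80) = j*(j + 1)*(j + 3)*(j + 4)*(j^2 - j - 20) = j*(j + 1)*(j + 3)*(j + 4)^2*(j - 5)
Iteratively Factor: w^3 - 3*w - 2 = (w + 1)*(w^2 - w - 2) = (w - 2)*(w + 1)*(w + 1)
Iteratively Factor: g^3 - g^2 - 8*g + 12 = (g + 3)*(g^2 - 4*g + 4) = (g - 2)*(g + 3)*(g - 2)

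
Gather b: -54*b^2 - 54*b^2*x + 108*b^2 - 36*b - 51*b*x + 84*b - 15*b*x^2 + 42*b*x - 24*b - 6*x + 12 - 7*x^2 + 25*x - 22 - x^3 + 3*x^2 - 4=b^2*(54 - 54*x) + b*(-15*x^2 - 9*x + 24) - x^3 - 4*x^2 + 19*x - 14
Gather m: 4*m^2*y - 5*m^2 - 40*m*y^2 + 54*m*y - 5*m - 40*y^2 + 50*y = m^2*(4*y - 5) + m*(-40*y^2 + 54*y - 5) - 40*y^2 + 50*y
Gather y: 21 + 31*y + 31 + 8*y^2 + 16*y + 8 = 8*y^2 + 47*y + 60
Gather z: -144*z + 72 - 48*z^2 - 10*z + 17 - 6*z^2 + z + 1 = -54*z^2 - 153*z + 90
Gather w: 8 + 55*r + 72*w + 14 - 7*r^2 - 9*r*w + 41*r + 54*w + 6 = -7*r^2 + 96*r + w*(126 - 9*r) + 28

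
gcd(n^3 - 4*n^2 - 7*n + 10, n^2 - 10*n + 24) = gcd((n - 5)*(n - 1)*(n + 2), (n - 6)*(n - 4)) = 1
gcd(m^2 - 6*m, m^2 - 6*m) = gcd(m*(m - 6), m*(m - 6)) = m^2 - 6*m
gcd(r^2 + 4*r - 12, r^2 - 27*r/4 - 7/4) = 1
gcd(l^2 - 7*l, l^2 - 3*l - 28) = l - 7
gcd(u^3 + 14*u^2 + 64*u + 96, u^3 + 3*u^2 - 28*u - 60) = u + 6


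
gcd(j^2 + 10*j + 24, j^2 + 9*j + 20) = j + 4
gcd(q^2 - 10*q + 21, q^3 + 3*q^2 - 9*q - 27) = q - 3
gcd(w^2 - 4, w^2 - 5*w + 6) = w - 2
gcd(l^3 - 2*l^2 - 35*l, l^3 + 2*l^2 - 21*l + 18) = 1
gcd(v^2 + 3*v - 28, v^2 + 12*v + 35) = v + 7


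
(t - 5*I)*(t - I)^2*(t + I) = t^4 - 6*I*t^3 - 4*t^2 - 6*I*t - 5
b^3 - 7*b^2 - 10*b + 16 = (b - 8)*(b - 1)*(b + 2)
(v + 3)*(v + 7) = v^2 + 10*v + 21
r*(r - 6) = r^2 - 6*r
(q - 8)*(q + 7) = q^2 - q - 56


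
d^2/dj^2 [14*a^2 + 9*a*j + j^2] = 2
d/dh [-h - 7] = -1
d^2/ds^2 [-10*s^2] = -20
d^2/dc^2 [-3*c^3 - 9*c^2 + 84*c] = -18*c - 18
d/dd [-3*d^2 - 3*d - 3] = -6*d - 3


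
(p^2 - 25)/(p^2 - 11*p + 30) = (p + 5)/(p - 6)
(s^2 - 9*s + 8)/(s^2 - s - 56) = (s - 1)/(s + 7)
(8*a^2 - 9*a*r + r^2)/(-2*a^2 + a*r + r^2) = (-8*a + r)/(2*a + r)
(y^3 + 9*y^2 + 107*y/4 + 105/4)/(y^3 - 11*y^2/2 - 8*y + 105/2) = (4*y^2 + 24*y + 35)/(2*(2*y^2 - 17*y + 35))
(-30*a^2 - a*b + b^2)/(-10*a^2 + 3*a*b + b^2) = (6*a - b)/(2*a - b)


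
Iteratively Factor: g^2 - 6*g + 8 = (g - 4)*(g - 2)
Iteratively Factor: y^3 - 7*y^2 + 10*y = (y - 5)*(y^2 - 2*y) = y*(y - 5)*(y - 2)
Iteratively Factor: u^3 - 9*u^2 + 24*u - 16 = (u - 4)*(u^2 - 5*u + 4) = (u - 4)^2*(u - 1)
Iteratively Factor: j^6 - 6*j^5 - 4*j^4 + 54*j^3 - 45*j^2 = (j - 1)*(j^5 - 5*j^4 - 9*j^3 + 45*j^2) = (j - 3)*(j - 1)*(j^4 - 2*j^3 - 15*j^2) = (j - 5)*(j - 3)*(j - 1)*(j^3 + 3*j^2) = (j - 5)*(j - 3)*(j - 1)*(j + 3)*(j^2) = j*(j - 5)*(j - 3)*(j - 1)*(j + 3)*(j)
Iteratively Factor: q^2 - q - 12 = (q + 3)*(q - 4)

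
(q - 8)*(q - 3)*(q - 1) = q^3 - 12*q^2 + 35*q - 24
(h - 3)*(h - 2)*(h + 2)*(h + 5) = h^4 + 2*h^3 - 19*h^2 - 8*h + 60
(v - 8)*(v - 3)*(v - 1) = v^3 - 12*v^2 + 35*v - 24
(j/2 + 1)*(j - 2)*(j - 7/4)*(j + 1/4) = j^4/2 - 3*j^3/4 - 71*j^2/32 + 3*j + 7/8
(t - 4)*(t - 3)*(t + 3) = t^3 - 4*t^2 - 9*t + 36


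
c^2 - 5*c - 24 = (c - 8)*(c + 3)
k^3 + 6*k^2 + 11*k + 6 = (k + 1)*(k + 2)*(k + 3)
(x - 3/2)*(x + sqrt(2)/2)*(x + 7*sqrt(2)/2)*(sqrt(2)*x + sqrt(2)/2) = sqrt(2)*x^4 - sqrt(2)*x^3 + 8*x^3 - 8*x^2 + 11*sqrt(2)*x^2/4 - 6*x - 7*sqrt(2)*x/2 - 21*sqrt(2)/8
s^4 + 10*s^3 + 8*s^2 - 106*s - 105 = (s - 3)*(s + 1)*(s + 5)*(s + 7)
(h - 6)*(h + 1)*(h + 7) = h^3 + 2*h^2 - 41*h - 42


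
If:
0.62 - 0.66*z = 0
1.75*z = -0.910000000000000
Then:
No Solution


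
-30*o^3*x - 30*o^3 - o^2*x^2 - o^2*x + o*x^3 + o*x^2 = (-6*o + x)*(5*o + x)*(o*x + o)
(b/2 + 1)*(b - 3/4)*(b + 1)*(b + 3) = b^4/2 + 21*b^3/8 + 13*b^2/4 - 9*b/8 - 9/4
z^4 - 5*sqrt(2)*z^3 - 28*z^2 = z^2*(z - 7*sqrt(2))*(z + 2*sqrt(2))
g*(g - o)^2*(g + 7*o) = g^4 + 5*g^3*o - 13*g^2*o^2 + 7*g*o^3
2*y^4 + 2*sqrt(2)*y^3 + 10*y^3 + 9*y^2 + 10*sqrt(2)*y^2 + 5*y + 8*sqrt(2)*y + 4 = (y + 1)*(y + 4)*(sqrt(2)*y + 1)^2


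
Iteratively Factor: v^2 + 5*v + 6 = (v + 3)*(v + 2)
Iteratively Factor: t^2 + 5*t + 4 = (t + 4)*(t + 1)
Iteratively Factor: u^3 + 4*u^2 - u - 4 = (u - 1)*(u^2 + 5*u + 4) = (u - 1)*(u + 4)*(u + 1)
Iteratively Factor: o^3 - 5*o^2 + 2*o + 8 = (o + 1)*(o^2 - 6*o + 8) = (o - 2)*(o + 1)*(o - 4)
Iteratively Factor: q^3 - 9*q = (q - 3)*(q^2 + 3*q) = q*(q - 3)*(q + 3)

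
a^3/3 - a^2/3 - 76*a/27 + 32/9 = (a/3 + 1)*(a - 8/3)*(a - 4/3)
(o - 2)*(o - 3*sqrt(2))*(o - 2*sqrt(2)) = o^3 - 5*sqrt(2)*o^2 - 2*o^2 + 12*o + 10*sqrt(2)*o - 24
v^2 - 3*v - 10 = (v - 5)*(v + 2)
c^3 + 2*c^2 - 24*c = c*(c - 4)*(c + 6)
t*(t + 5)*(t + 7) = t^3 + 12*t^2 + 35*t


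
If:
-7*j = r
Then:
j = -r/7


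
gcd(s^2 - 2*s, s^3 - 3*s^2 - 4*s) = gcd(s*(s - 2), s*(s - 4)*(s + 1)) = s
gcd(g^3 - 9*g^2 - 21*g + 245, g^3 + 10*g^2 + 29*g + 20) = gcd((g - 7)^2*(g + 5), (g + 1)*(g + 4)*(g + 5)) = g + 5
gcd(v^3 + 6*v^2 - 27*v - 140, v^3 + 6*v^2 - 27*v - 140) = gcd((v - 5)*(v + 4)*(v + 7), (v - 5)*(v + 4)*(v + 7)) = v^3 + 6*v^2 - 27*v - 140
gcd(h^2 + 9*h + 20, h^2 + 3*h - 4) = h + 4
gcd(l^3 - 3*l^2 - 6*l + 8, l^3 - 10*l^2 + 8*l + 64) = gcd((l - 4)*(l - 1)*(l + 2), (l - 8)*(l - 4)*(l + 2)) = l^2 - 2*l - 8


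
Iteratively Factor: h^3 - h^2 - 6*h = (h + 2)*(h^2 - 3*h) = h*(h + 2)*(h - 3)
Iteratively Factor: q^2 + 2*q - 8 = (q - 2)*(q + 4)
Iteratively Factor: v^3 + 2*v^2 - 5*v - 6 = (v + 3)*(v^2 - v - 2) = (v - 2)*(v + 3)*(v + 1)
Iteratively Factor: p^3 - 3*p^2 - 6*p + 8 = (p - 1)*(p^2 - 2*p - 8) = (p - 1)*(p + 2)*(p - 4)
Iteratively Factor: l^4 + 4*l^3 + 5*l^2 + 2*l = (l + 1)*(l^3 + 3*l^2 + 2*l) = l*(l + 1)*(l^2 + 3*l + 2) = l*(l + 1)^2*(l + 2)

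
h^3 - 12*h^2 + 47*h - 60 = (h - 5)*(h - 4)*(h - 3)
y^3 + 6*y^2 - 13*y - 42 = (y - 3)*(y + 2)*(y + 7)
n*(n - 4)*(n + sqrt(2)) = n^3 - 4*n^2 + sqrt(2)*n^2 - 4*sqrt(2)*n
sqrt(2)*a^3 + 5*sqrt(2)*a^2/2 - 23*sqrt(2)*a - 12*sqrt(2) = (a - 4)*(a + 6)*(sqrt(2)*a + sqrt(2)/2)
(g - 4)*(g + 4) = g^2 - 16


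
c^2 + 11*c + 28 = (c + 4)*(c + 7)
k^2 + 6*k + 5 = (k + 1)*(k + 5)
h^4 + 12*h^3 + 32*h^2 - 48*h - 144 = (h - 2)*(h + 2)*(h + 6)^2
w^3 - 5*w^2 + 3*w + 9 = (w - 3)^2*(w + 1)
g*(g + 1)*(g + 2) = g^3 + 3*g^2 + 2*g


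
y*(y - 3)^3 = y^4 - 9*y^3 + 27*y^2 - 27*y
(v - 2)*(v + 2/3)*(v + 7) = v^3 + 17*v^2/3 - 32*v/3 - 28/3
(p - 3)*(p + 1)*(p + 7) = p^3 + 5*p^2 - 17*p - 21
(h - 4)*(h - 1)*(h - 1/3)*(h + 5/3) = h^4 - 11*h^3/3 - 29*h^2/9 + 73*h/9 - 20/9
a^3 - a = a*(a - 1)*(a + 1)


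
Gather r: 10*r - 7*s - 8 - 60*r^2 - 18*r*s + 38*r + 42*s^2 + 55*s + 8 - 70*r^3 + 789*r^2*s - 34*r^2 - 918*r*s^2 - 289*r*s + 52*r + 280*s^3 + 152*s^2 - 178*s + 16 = -70*r^3 + r^2*(789*s - 94) + r*(-918*s^2 - 307*s + 100) + 280*s^3 + 194*s^2 - 130*s + 16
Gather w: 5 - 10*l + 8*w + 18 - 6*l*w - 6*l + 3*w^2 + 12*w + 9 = -16*l + 3*w^2 + w*(20 - 6*l) + 32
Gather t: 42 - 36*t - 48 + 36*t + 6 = 0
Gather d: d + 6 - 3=d + 3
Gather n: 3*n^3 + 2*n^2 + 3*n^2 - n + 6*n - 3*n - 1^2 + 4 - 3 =3*n^3 + 5*n^2 + 2*n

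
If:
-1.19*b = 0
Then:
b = 0.00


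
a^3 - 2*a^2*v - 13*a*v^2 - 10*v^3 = (a - 5*v)*(a + v)*(a + 2*v)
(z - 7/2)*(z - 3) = z^2 - 13*z/2 + 21/2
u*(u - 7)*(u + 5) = u^3 - 2*u^2 - 35*u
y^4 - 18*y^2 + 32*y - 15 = (y - 3)*(y - 1)^2*(y + 5)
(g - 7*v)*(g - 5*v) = g^2 - 12*g*v + 35*v^2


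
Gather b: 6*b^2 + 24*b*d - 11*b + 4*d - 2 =6*b^2 + b*(24*d - 11) + 4*d - 2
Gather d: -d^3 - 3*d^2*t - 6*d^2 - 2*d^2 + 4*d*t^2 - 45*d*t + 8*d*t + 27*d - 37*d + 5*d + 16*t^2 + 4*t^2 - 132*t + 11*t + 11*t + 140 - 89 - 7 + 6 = -d^3 + d^2*(-3*t - 8) + d*(4*t^2 - 37*t - 5) + 20*t^2 - 110*t + 50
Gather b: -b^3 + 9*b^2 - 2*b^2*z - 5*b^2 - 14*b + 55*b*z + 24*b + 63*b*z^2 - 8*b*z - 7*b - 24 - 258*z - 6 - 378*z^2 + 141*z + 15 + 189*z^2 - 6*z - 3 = -b^3 + b^2*(4 - 2*z) + b*(63*z^2 + 47*z + 3) - 189*z^2 - 123*z - 18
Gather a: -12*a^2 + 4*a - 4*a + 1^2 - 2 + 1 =-12*a^2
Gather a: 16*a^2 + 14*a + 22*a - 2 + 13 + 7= 16*a^2 + 36*a + 18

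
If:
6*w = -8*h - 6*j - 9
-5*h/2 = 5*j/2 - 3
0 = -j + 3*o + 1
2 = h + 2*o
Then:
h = 28/5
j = -22/5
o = -9/5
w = -137/30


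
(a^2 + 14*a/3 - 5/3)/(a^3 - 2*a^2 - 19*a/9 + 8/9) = 3*(a + 5)/(3*a^2 - 5*a - 8)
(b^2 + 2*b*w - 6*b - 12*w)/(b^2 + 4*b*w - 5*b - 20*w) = (b^2 + 2*b*w - 6*b - 12*w)/(b^2 + 4*b*w - 5*b - 20*w)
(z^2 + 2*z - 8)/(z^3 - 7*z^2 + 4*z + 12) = (z + 4)/(z^2 - 5*z - 6)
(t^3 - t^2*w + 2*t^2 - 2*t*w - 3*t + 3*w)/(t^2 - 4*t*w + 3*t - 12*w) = (t^2 - t*w - t + w)/(t - 4*w)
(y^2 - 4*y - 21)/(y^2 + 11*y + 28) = (y^2 - 4*y - 21)/(y^2 + 11*y + 28)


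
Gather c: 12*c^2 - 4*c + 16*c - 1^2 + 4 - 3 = 12*c^2 + 12*c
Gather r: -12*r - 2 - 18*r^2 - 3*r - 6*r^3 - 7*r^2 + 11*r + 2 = -6*r^3 - 25*r^2 - 4*r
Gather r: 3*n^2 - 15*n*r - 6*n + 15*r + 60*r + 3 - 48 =3*n^2 - 6*n + r*(75 - 15*n) - 45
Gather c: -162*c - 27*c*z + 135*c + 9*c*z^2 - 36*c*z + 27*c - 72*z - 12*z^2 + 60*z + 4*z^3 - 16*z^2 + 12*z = c*(9*z^2 - 63*z) + 4*z^3 - 28*z^2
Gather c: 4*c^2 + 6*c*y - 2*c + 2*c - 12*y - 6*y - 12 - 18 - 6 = 4*c^2 + 6*c*y - 18*y - 36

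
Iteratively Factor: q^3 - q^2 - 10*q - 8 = (q + 2)*(q^2 - 3*q - 4) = (q + 1)*(q + 2)*(q - 4)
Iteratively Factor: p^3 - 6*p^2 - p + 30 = (p - 5)*(p^2 - p - 6) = (p - 5)*(p + 2)*(p - 3)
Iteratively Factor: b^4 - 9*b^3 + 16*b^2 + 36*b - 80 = (b + 2)*(b^3 - 11*b^2 + 38*b - 40) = (b - 4)*(b + 2)*(b^2 - 7*b + 10) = (b - 4)*(b - 2)*(b + 2)*(b - 5)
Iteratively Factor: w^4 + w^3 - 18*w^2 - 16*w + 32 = (w + 4)*(w^3 - 3*w^2 - 6*w + 8) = (w - 1)*(w + 4)*(w^2 - 2*w - 8) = (w - 1)*(w + 2)*(w + 4)*(w - 4)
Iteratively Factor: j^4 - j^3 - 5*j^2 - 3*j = (j)*(j^3 - j^2 - 5*j - 3) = j*(j - 3)*(j^2 + 2*j + 1) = j*(j - 3)*(j + 1)*(j + 1)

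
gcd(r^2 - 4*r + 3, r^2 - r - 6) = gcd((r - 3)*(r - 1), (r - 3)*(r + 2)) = r - 3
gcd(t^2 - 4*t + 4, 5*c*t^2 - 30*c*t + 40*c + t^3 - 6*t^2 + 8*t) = t - 2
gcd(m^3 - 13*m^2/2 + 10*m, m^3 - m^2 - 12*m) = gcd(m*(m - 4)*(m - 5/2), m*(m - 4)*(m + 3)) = m^2 - 4*m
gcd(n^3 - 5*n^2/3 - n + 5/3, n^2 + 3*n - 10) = 1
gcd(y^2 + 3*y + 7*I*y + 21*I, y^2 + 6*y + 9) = y + 3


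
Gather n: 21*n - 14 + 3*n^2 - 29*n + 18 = 3*n^2 - 8*n + 4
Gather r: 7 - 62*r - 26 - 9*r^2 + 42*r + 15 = -9*r^2 - 20*r - 4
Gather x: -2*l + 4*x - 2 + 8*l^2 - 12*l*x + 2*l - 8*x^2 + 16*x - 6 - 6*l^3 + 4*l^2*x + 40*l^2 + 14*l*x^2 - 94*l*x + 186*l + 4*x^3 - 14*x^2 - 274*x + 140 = -6*l^3 + 48*l^2 + 186*l + 4*x^3 + x^2*(14*l - 22) + x*(4*l^2 - 106*l - 254) + 132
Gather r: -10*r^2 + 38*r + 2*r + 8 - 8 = -10*r^2 + 40*r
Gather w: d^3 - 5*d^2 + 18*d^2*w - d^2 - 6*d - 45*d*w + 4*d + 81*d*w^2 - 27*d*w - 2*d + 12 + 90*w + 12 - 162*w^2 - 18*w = d^3 - 6*d^2 - 4*d + w^2*(81*d - 162) + w*(18*d^2 - 72*d + 72) + 24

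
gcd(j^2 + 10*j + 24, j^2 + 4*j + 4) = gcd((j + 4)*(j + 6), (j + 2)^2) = 1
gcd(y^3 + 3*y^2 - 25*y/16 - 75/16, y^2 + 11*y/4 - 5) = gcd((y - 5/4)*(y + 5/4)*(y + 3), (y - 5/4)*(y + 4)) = y - 5/4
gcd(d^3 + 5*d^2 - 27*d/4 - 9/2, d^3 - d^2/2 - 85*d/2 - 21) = d^2 + 13*d/2 + 3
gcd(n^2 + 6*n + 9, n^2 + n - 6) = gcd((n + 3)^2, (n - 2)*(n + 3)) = n + 3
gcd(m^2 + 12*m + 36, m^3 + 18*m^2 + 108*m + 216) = m^2 + 12*m + 36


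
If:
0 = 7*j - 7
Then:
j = 1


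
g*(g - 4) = g^2 - 4*g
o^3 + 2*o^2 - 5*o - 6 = (o - 2)*(o + 1)*(o + 3)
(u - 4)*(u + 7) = u^2 + 3*u - 28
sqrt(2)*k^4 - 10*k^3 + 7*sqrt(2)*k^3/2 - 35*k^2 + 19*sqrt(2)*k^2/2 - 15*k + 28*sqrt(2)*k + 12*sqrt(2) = (k + 3)*(k - 4*sqrt(2))*(k - sqrt(2))*(sqrt(2)*k + sqrt(2)/2)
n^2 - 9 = (n - 3)*(n + 3)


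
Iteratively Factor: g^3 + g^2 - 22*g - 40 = (g + 4)*(g^2 - 3*g - 10) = (g + 2)*(g + 4)*(g - 5)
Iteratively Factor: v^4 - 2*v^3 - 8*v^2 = (v - 4)*(v^3 + 2*v^2) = (v - 4)*(v + 2)*(v^2) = v*(v - 4)*(v + 2)*(v)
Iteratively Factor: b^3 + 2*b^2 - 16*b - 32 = (b + 4)*(b^2 - 2*b - 8) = (b - 4)*(b + 4)*(b + 2)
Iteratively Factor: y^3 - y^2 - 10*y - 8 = (y - 4)*(y^2 + 3*y + 2) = (y - 4)*(y + 2)*(y + 1)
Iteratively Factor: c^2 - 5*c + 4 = (c - 4)*(c - 1)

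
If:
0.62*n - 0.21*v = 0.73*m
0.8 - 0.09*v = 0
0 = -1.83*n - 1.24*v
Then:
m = -7.67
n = -6.02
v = 8.89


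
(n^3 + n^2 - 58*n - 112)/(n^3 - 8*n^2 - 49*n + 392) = (n + 2)/(n - 7)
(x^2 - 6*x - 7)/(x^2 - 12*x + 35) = (x + 1)/(x - 5)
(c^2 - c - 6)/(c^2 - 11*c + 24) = (c + 2)/(c - 8)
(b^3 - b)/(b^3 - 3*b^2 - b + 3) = b/(b - 3)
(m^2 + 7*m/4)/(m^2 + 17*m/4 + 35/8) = 2*m/(2*m + 5)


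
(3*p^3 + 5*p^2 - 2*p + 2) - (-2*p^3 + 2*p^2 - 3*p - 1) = 5*p^3 + 3*p^2 + p + 3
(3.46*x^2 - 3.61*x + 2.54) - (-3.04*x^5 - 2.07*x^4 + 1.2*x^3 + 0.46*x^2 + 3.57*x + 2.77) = 3.04*x^5 + 2.07*x^4 - 1.2*x^3 + 3.0*x^2 - 7.18*x - 0.23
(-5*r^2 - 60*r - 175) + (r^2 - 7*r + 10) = -4*r^2 - 67*r - 165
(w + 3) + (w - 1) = 2*w + 2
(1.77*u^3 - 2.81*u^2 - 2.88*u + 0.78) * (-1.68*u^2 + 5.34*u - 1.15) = -2.9736*u^5 + 14.1726*u^4 - 12.2025*u^3 - 13.4581*u^2 + 7.4772*u - 0.897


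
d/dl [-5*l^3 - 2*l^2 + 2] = l*(-15*l - 4)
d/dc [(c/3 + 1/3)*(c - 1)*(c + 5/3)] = c^2 + 10*c/9 - 1/3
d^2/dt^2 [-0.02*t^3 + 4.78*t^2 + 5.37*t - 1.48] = 9.56 - 0.12*t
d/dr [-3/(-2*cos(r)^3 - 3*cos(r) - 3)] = 9*(cos(2*r) + 2)*sin(r)/(2*cos(r)^3 + 3*cos(r) + 3)^2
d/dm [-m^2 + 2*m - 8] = 2 - 2*m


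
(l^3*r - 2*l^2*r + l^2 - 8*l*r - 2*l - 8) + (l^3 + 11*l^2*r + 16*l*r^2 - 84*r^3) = l^3*r + l^3 + 9*l^2*r + l^2 + 16*l*r^2 - 8*l*r - 2*l - 84*r^3 - 8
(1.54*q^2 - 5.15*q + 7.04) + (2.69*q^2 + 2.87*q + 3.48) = 4.23*q^2 - 2.28*q + 10.52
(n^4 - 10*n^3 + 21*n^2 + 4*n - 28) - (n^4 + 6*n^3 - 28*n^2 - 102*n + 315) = -16*n^3 + 49*n^2 + 106*n - 343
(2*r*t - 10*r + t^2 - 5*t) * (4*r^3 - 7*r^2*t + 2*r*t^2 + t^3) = 8*r^4*t - 40*r^4 - 10*r^3*t^2 + 50*r^3*t - 3*r^2*t^3 + 15*r^2*t^2 + 4*r*t^4 - 20*r*t^3 + t^5 - 5*t^4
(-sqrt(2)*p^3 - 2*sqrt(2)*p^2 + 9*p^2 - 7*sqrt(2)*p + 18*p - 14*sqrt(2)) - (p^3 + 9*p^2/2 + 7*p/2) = -sqrt(2)*p^3 - p^3 - 2*sqrt(2)*p^2 + 9*p^2/2 - 7*sqrt(2)*p + 29*p/2 - 14*sqrt(2)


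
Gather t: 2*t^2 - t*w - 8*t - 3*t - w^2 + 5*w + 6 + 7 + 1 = 2*t^2 + t*(-w - 11) - w^2 + 5*w + 14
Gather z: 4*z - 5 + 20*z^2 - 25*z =20*z^2 - 21*z - 5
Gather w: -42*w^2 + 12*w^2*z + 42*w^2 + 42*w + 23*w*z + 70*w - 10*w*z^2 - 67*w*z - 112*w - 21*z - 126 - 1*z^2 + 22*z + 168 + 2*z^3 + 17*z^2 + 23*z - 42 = 12*w^2*z + w*(-10*z^2 - 44*z) + 2*z^3 + 16*z^2 + 24*z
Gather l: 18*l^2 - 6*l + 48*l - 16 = 18*l^2 + 42*l - 16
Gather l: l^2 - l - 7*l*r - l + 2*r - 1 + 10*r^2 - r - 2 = l^2 + l*(-7*r - 2) + 10*r^2 + r - 3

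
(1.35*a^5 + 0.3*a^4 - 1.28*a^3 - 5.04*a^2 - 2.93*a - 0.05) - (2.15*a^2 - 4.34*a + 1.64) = 1.35*a^5 + 0.3*a^4 - 1.28*a^3 - 7.19*a^2 + 1.41*a - 1.69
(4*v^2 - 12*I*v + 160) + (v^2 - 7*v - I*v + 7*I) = 5*v^2 - 7*v - 13*I*v + 160 + 7*I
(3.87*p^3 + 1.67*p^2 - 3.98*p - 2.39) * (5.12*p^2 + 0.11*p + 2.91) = 19.8144*p^5 + 8.9761*p^4 - 8.9322*p^3 - 7.8149*p^2 - 11.8447*p - 6.9549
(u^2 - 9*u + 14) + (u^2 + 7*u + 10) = 2*u^2 - 2*u + 24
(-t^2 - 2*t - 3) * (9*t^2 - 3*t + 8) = -9*t^4 - 15*t^3 - 29*t^2 - 7*t - 24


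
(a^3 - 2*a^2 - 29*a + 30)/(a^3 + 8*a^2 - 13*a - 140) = (a^2 - 7*a + 6)/(a^2 + 3*a - 28)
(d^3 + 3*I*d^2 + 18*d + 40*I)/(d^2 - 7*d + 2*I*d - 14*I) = (d^2 + I*d + 20)/(d - 7)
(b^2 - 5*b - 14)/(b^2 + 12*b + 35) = (b^2 - 5*b - 14)/(b^2 + 12*b + 35)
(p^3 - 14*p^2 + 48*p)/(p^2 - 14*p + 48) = p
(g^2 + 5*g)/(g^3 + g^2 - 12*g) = (g + 5)/(g^2 + g - 12)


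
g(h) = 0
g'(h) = 0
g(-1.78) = 0.00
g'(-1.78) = 0.00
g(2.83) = 0.00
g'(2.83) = 0.00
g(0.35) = 0.00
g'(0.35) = 0.00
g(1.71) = 0.00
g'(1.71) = 0.00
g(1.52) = 0.00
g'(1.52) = 0.00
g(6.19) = 0.00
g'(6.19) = 0.00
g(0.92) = 0.00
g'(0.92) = 0.00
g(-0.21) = 0.00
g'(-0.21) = 0.00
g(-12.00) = 0.00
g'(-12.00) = 0.00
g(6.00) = 0.00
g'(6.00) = 0.00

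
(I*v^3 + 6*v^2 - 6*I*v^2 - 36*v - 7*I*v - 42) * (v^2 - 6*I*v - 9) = I*v^5 + 12*v^4 - 6*I*v^4 - 72*v^3 - 52*I*v^3 - 138*v^2 + 270*I*v^2 + 324*v + 315*I*v + 378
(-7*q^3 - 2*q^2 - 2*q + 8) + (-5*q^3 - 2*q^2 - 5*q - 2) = -12*q^3 - 4*q^2 - 7*q + 6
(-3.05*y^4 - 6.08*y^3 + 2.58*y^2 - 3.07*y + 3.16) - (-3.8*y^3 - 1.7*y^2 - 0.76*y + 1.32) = -3.05*y^4 - 2.28*y^3 + 4.28*y^2 - 2.31*y + 1.84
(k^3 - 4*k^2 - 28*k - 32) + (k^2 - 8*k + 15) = k^3 - 3*k^2 - 36*k - 17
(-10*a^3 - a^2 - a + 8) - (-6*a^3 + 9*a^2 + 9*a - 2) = -4*a^3 - 10*a^2 - 10*a + 10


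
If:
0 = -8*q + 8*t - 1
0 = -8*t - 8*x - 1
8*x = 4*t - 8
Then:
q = 11/24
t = 7/12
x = -17/24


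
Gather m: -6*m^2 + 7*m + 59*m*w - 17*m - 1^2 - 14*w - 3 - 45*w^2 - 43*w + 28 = -6*m^2 + m*(59*w - 10) - 45*w^2 - 57*w + 24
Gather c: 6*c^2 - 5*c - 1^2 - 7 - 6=6*c^2 - 5*c - 14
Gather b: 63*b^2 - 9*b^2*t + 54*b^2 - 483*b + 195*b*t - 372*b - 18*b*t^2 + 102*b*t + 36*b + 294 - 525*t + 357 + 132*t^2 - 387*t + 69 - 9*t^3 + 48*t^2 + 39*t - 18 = b^2*(117 - 9*t) + b*(-18*t^2 + 297*t - 819) - 9*t^3 + 180*t^2 - 873*t + 702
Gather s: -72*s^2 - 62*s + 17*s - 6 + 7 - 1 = -72*s^2 - 45*s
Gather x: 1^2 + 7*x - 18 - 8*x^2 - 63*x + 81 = -8*x^2 - 56*x + 64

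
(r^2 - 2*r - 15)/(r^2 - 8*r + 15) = (r + 3)/(r - 3)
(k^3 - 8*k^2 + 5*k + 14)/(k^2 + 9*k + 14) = (k^3 - 8*k^2 + 5*k + 14)/(k^2 + 9*k + 14)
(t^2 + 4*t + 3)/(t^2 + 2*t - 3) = (t + 1)/(t - 1)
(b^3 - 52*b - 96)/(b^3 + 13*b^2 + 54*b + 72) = (b^2 - 6*b - 16)/(b^2 + 7*b + 12)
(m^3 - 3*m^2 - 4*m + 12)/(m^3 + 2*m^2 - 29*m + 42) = (m + 2)/(m + 7)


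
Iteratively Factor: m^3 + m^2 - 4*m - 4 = (m - 2)*(m^2 + 3*m + 2) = (m - 2)*(m + 2)*(m + 1)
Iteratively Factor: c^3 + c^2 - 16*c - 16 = (c - 4)*(c^2 + 5*c + 4) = (c - 4)*(c + 4)*(c + 1)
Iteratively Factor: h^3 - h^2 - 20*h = (h - 5)*(h^2 + 4*h) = (h - 5)*(h + 4)*(h)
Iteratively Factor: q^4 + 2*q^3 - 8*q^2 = (q)*(q^3 + 2*q^2 - 8*q) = q^2*(q^2 + 2*q - 8) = q^2*(q - 2)*(q + 4)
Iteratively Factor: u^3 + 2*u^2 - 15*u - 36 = (u + 3)*(u^2 - u - 12) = (u - 4)*(u + 3)*(u + 3)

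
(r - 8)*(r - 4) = r^2 - 12*r + 32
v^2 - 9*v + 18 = (v - 6)*(v - 3)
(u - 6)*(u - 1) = u^2 - 7*u + 6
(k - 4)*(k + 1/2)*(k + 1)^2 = k^4 - 3*k^3/2 - 8*k^2 - 15*k/2 - 2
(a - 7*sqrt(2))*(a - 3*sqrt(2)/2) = a^2 - 17*sqrt(2)*a/2 + 21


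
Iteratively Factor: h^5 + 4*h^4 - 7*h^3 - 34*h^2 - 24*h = (h + 4)*(h^4 - 7*h^2 - 6*h) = (h + 1)*(h + 4)*(h^3 - h^2 - 6*h) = h*(h + 1)*(h + 4)*(h^2 - h - 6) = h*(h + 1)*(h + 2)*(h + 4)*(h - 3)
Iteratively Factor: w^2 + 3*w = (w + 3)*(w)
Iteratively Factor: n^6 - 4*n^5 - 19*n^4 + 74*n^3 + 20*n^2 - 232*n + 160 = (n + 2)*(n^5 - 6*n^4 - 7*n^3 + 88*n^2 - 156*n + 80) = (n - 2)*(n + 2)*(n^4 - 4*n^3 - 15*n^2 + 58*n - 40) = (n - 2)*(n + 2)*(n + 4)*(n^3 - 8*n^2 + 17*n - 10) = (n - 2)^2*(n + 2)*(n + 4)*(n^2 - 6*n + 5) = (n - 2)^2*(n - 1)*(n + 2)*(n + 4)*(n - 5)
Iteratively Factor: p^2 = (p)*(p)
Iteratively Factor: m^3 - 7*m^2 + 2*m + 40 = (m - 4)*(m^2 - 3*m - 10) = (m - 5)*(m - 4)*(m + 2)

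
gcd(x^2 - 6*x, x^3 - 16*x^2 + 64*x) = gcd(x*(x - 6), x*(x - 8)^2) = x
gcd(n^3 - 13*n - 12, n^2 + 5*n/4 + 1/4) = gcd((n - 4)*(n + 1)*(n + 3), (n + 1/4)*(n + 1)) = n + 1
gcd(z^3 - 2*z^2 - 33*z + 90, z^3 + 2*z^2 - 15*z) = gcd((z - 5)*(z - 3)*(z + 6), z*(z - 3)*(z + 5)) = z - 3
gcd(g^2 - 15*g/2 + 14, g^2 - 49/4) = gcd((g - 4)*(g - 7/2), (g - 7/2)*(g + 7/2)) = g - 7/2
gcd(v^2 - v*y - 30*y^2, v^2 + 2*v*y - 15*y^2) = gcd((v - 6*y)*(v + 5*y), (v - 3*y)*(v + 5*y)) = v + 5*y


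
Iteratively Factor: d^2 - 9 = (d - 3)*(d + 3)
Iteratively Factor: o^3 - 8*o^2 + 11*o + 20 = (o - 5)*(o^2 - 3*o - 4) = (o - 5)*(o + 1)*(o - 4)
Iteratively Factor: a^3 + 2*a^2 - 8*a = (a)*(a^2 + 2*a - 8) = a*(a + 4)*(a - 2)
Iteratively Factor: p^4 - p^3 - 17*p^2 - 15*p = (p)*(p^3 - p^2 - 17*p - 15) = p*(p + 1)*(p^2 - 2*p - 15) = p*(p - 5)*(p + 1)*(p + 3)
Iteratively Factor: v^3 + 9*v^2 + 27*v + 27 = (v + 3)*(v^2 + 6*v + 9) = (v + 3)^2*(v + 3)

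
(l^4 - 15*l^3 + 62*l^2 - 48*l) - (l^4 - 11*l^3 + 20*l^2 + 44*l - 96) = -4*l^3 + 42*l^2 - 92*l + 96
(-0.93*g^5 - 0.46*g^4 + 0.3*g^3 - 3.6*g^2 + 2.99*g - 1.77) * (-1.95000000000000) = 1.8135*g^5 + 0.897*g^4 - 0.585*g^3 + 7.02*g^2 - 5.8305*g + 3.4515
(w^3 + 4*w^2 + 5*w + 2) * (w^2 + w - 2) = w^5 + 5*w^4 + 7*w^3 - w^2 - 8*w - 4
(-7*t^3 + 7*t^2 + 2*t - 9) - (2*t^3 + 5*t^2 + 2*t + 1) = -9*t^3 + 2*t^2 - 10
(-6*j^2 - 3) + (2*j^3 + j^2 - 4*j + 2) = 2*j^3 - 5*j^2 - 4*j - 1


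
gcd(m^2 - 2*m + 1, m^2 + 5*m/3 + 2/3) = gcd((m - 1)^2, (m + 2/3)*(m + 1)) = 1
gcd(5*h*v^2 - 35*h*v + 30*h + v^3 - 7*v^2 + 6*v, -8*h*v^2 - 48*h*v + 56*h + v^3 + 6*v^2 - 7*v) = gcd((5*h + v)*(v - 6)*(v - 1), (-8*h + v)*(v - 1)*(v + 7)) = v - 1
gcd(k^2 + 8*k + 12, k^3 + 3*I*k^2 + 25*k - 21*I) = 1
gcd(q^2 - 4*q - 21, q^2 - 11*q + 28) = q - 7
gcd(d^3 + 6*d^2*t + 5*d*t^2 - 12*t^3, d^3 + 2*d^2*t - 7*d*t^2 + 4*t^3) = -d^2 - 3*d*t + 4*t^2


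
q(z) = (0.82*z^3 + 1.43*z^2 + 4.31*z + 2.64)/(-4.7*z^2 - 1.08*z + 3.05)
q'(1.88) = 0.46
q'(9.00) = -0.16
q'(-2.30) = -0.02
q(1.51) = -1.64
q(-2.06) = 0.50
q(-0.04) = 0.80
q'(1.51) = 1.16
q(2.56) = -1.21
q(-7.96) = 1.24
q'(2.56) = 0.08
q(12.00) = -2.44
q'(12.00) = -0.17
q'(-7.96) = -0.16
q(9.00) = -1.95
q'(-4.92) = -0.14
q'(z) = (9.4*z + 1.08)*(0.82*z^3 + 1.43*z^2 + 4.31*z + 2.64)/(-4.7*z^2 - 1.08*z + 3.05)^2 + (2.46*z^2 + 2.86*z + 4.31)/(-4.7*z^2 - 1.08*z + 3.05)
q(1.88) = -1.36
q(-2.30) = 0.50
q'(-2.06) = 0.02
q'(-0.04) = 1.54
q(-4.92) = 0.77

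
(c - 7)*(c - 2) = c^2 - 9*c + 14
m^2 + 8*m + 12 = (m + 2)*(m + 6)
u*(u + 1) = u^2 + u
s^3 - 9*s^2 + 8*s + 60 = (s - 6)*(s - 5)*(s + 2)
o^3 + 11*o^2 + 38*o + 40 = (o + 2)*(o + 4)*(o + 5)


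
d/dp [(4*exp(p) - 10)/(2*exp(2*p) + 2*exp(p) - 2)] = (-2*exp(2*p) + 10*exp(p) + 3)*exp(p)/(exp(4*p) + 2*exp(3*p) - exp(2*p) - 2*exp(p) + 1)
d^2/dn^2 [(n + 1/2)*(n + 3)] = 2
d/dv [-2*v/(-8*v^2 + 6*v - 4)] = 2*(1 - 2*v^2)/(16*v^4 - 24*v^3 + 25*v^2 - 12*v + 4)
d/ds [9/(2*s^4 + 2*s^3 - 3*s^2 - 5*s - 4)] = 9*(-8*s^3 - 6*s^2 + 6*s + 5)/(-2*s^4 - 2*s^3 + 3*s^2 + 5*s + 4)^2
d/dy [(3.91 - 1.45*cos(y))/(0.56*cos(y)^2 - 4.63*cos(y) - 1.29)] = (-0.812*cos(y)^2 + 4.3792*cos(y) - 19.9738)*sin(y)/(0.3136*cos(y)^4 - 5.1856*cos(y)^3 + 19.9921*cos(y)^2 + 11.9454*cos(y) + 1.6641)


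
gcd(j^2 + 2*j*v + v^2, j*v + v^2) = j + v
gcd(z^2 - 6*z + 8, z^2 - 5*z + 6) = z - 2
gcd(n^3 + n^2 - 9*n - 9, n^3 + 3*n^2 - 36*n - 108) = n + 3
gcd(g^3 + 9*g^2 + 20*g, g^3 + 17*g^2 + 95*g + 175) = g + 5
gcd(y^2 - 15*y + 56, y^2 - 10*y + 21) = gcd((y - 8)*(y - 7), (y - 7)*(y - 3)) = y - 7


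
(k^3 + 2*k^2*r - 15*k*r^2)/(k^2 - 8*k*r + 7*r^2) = k*(k^2 + 2*k*r - 15*r^2)/(k^2 - 8*k*r + 7*r^2)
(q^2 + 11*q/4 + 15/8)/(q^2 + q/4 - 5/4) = (q + 3/2)/(q - 1)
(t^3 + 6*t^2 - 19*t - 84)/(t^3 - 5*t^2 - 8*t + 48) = (t + 7)/(t - 4)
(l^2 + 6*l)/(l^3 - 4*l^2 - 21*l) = (l + 6)/(l^2 - 4*l - 21)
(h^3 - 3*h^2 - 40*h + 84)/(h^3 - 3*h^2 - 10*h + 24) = (h^2 - h - 42)/(h^2 - h - 12)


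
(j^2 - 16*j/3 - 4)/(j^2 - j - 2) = (-j^2 + 16*j/3 + 4)/(-j^2 + j + 2)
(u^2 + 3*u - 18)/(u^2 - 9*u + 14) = (u^2 + 3*u - 18)/(u^2 - 9*u + 14)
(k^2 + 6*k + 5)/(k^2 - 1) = (k + 5)/(k - 1)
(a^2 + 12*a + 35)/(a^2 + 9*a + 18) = (a^2 + 12*a + 35)/(a^2 + 9*a + 18)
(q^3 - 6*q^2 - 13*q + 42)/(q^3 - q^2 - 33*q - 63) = (q - 2)/(q + 3)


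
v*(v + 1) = v^2 + v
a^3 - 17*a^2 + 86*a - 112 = (a - 8)*(a - 7)*(a - 2)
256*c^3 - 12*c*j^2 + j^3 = (-8*c + j)^2*(4*c + j)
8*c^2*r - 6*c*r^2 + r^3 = r*(-4*c + r)*(-2*c + r)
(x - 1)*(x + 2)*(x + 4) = x^3 + 5*x^2 + 2*x - 8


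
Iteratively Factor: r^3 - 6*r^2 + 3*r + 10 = (r - 2)*(r^2 - 4*r - 5) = (r - 5)*(r - 2)*(r + 1)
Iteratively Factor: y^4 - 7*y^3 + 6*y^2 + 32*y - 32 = (y - 4)*(y^3 - 3*y^2 - 6*y + 8) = (y - 4)*(y - 1)*(y^2 - 2*y - 8) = (y - 4)*(y - 1)*(y + 2)*(y - 4)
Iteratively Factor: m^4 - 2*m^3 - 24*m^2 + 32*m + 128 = (m + 2)*(m^3 - 4*m^2 - 16*m + 64) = (m - 4)*(m + 2)*(m^2 - 16) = (m - 4)*(m + 2)*(m + 4)*(m - 4)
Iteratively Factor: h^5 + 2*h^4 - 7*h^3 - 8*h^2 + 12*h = (h + 2)*(h^4 - 7*h^2 + 6*h) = h*(h + 2)*(h^3 - 7*h + 6) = h*(h - 1)*(h + 2)*(h^2 + h - 6) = h*(h - 2)*(h - 1)*(h + 2)*(h + 3)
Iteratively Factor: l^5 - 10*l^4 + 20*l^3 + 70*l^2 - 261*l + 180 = (l + 3)*(l^4 - 13*l^3 + 59*l^2 - 107*l + 60) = (l - 5)*(l + 3)*(l^3 - 8*l^2 + 19*l - 12) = (l - 5)*(l - 4)*(l + 3)*(l^2 - 4*l + 3) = (l - 5)*(l - 4)*(l - 1)*(l + 3)*(l - 3)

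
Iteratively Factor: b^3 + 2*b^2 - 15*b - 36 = (b + 3)*(b^2 - b - 12) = (b + 3)^2*(b - 4)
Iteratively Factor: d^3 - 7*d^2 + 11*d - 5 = (d - 5)*(d^2 - 2*d + 1) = (d - 5)*(d - 1)*(d - 1)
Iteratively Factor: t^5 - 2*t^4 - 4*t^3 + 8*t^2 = (t)*(t^4 - 2*t^3 - 4*t^2 + 8*t) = t*(t + 2)*(t^3 - 4*t^2 + 4*t) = t*(t - 2)*(t + 2)*(t^2 - 2*t) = t^2*(t - 2)*(t + 2)*(t - 2)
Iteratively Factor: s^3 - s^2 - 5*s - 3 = (s + 1)*(s^2 - 2*s - 3) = (s + 1)^2*(s - 3)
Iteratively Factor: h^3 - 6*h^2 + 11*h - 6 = (h - 2)*(h^2 - 4*h + 3) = (h - 3)*(h - 2)*(h - 1)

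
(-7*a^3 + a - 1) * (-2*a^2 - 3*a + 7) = 14*a^5 + 21*a^4 - 51*a^3 - a^2 + 10*a - 7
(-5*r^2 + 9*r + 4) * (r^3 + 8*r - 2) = -5*r^5 + 9*r^4 - 36*r^3 + 82*r^2 + 14*r - 8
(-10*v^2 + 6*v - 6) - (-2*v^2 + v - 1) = -8*v^2 + 5*v - 5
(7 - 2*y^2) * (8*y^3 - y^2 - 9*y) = -16*y^5 + 2*y^4 + 74*y^3 - 7*y^2 - 63*y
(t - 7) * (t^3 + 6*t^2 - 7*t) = t^4 - t^3 - 49*t^2 + 49*t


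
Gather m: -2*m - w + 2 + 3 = -2*m - w + 5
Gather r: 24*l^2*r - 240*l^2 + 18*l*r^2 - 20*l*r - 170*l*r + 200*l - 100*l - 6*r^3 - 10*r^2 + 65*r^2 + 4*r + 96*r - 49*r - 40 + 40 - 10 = -240*l^2 + 100*l - 6*r^3 + r^2*(18*l + 55) + r*(24*l^2 - 190*l + 51) - 10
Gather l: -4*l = -4*l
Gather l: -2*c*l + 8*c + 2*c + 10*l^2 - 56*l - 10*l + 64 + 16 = 10*c + 10*l^2 + l*(-2*c - 66) + 80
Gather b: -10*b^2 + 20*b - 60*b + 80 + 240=-10*b^2 - 40*b + 320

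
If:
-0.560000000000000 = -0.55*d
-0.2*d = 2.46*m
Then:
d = 1.02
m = -0.08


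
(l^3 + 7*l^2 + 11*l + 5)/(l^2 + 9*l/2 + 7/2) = 2*(l^2 + 6*l + 5)/(2*l + 7)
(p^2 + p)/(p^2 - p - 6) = p*(p + 1)/(p^2 - p - 6)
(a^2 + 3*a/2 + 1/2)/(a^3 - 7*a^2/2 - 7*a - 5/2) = 1/(a - 5)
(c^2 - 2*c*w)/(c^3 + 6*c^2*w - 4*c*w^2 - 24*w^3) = c/(c^2 + 8*c*w + 12*w^2)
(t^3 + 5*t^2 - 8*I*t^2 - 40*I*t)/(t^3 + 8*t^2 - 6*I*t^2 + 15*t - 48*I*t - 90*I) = t*(t - 8*I)/(t^2 + 3*t*(1 - 2*I) - 18*I)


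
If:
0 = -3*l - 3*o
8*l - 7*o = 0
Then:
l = 0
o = 0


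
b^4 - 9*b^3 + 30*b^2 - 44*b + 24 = (b - 3)*(b - 2)^3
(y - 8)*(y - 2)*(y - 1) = y^3 - 11*y^2 + 26*y - 16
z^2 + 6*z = z*(z + 6)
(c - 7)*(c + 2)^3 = c^4 - c^3 - 30*c^2 - 76*c - 56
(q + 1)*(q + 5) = q^2 + 6*q + 5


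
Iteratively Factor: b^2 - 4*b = (b)*(b - 4)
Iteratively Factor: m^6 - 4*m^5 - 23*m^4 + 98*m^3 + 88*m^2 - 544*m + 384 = (m - 4)*(m^5 - 23*m^3 + 6*m^2 + 112*m - 96) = (m - 4)*(m - 1)*(m^4 + m^3 - 22*m^2 - 16*m + 96) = (m - 4)*(m - 1)*(m + 4)*(m^3 - 3*m^2 - 10*m + 24) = (m - 4)*(m - 2)*(m - 1)*(m + 4)*(m^2 - m - 12) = (m - 4)*(m - 2)*(m - 1)*(m + 3)*(m + 4)*(m - 4)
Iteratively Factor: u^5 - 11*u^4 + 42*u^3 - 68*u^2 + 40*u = (u - 2)*(u^4 - 9*u^3 + 24*u^2 - 20*u) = (u - 5)*(u - 2)*(u^3 - 4*u^2 + 4*u) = u*(u - 5)*(u - 2)*(u^2 - 4*u + 4) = u*(u - 5)*(u - 2)^2*(u - 2)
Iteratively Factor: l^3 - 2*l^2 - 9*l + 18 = (l - 2)*(l^2 - 9) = (l - 2)*(l + 3)*(l - 3)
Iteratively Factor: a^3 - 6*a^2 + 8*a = (a - 2)*(a^2 - 4*a) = a*(a - 2)*(a - 4)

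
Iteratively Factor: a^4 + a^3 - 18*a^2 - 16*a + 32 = (a - 1)*(a^3 + 2*a^2 - 16*a - 32) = (a - 1)*(a + 2)*(a^2 - 16) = (a - 4)*(a - 1)*(a + 2)*(a + 4)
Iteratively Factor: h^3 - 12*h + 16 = (h + 4)*(h^2 - 4*h + 4) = (h - 2)*(h + 4)*(h - 2)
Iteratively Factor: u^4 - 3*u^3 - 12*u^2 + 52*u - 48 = (u + 4)*(u^3 - 7*u^2 + 16*u - 12) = (u - 2)*(u + 4)*(u^2 - 5*u + 6) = (u - 3)*(u - 2)*(u + 4)*(u - 2)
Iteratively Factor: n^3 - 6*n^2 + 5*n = (n - 5)*(n^2 - n) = n*(n - 5)*(n - 1)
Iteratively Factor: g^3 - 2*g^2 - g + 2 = (g - 2)*(g^2 - 1) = (g - 2)*(g - 1)*(g + 1)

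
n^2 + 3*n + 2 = (n + 1)*(n + 2)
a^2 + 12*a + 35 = (a + 5)*(a + 7)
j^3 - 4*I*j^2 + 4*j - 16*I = (j - 4*I)*(j - 2*I)*(j + 2*I)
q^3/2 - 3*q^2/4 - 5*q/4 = q*(q/2 + 1/2)*(q - 5/2)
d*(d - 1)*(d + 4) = d^3 + 3*d^2 - 4*d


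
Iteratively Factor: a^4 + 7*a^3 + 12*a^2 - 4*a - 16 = (a + 2)*(a^3 + 5*a^2 + 2*a - 8) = (a + 2)*(a + 4)*(a^2 + a - 2) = (a - 1)*(a + 2)*(a + 4)*(a + 2)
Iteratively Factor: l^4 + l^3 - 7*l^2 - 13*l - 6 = (l + 2)*(l^3 - l^2 - 5*l - 3) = (l - 3)*(l + 2)*(l^2 + 2*l + 1) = (l - 3)*(l + 1)*(l + 2)*(l + 1)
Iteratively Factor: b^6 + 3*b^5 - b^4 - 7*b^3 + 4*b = (b + 2)*(b^5 + b^4 - 3*b^3 - b^2 + 2*b) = (b - 1)*(b + 2)*(b^4 + 2*b^3 - b^2 - 2*b) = (b - 1)^2*(b + 2)*(b^3 + 3*b^2 + 2*b) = (b - 1)^2*(b + 1)*(b + 2)*(b^2 + 2*b) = b*(b - 1)^2*(b + 1)*(b + 2)*(b + 2)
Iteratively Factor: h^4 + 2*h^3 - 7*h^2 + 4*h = (h + 4)*(h^3 - 2*h^2 + h) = (h - 1)*(h + 4)*(h^2 - h) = (h - 1)^2*(h + 4)*(h)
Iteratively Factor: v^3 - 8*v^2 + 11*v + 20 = (v + 1)*(v^2 - 9*v + 20) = (v - 5)*(v + 1)*(v - 4)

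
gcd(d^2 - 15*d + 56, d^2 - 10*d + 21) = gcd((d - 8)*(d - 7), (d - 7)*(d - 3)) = d - 7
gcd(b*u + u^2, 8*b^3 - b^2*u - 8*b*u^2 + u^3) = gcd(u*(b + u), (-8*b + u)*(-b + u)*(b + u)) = b + u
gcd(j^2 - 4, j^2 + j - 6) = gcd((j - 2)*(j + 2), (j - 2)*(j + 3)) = j - 2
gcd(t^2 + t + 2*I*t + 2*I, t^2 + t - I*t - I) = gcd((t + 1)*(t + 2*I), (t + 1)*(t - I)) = t + 1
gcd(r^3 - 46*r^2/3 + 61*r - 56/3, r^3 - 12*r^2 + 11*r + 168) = r^2 - 15*r + 56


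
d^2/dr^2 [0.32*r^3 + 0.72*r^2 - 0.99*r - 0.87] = 1.92*r + 1.44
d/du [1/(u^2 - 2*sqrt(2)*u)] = 2*(-u + sqrt(2))/(u^2*(u - 2*sqrt(2))^2)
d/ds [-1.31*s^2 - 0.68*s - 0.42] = -2.62*s - 0.68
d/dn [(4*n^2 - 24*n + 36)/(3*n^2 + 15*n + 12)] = 4*(11*n^2 - 10*n - 69)/(3*(n^4 + 10*n^3 + 33*n^2 + 40*n + 16))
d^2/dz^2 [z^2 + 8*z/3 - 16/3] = 2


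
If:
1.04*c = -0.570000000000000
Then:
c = -0.55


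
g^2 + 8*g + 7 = (g + 1)*(g + 7)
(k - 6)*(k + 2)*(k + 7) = k^3 + 3*k^2 - 40*k - 84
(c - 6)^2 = c^2 - 12*c + 36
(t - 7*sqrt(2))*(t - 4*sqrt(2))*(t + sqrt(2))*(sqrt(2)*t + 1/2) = sqrt(2)*t^4 - 39*t^3/2 + 29*sqrt(2)*t^2 + 129*t + 28*sqrt(2)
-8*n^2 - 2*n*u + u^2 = (-4*n + u)*(2*n + u)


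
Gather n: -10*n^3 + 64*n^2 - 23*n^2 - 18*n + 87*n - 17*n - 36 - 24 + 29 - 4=-10*n^3 + 41*n^2 + 52*n - 35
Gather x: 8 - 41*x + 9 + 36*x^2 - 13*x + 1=36*x^2 - 54*x + 18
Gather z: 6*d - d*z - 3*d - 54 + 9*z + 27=3*d + z*(9 - d) - 27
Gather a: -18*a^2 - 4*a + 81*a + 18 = -18*a^2 + 77*a + 18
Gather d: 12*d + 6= 12*d + 6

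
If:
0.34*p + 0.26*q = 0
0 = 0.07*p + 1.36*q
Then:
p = 0.00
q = 0.00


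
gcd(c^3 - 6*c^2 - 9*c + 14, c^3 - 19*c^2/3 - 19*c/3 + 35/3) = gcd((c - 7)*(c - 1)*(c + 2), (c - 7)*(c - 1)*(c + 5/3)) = c^2 - 8*c + 7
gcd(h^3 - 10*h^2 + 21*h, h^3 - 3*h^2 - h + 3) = h - 3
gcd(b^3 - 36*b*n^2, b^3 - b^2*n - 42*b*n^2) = b^2 + 6*b*n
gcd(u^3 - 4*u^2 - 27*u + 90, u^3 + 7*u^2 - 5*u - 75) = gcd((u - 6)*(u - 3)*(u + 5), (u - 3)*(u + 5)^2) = u^2 + 2*u - 15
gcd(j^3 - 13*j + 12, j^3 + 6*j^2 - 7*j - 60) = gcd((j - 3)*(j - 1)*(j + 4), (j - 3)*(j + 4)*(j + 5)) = j^2 + j - 12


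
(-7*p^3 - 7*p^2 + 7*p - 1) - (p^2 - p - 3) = -7*p^3 - 8*p^2 + 8*p + 2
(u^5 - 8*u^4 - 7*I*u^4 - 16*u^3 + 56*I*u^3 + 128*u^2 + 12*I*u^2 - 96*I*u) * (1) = u^5 - 8*u^4 - 7*I*u^4 - 16*u^3 + 56*I*u^3 + 128*u^2 + 12*I*u^2 - 96*I*u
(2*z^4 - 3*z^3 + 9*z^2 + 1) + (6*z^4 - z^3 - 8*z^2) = 8*z^4 - 4*z^3 + z^2 + 1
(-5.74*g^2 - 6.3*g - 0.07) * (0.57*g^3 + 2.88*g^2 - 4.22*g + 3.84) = -3.2718*g^5 - 20.1222*g^4 + 6.0389*g^3 + 4.3428*g^2 - 23.8966*g - 0.2688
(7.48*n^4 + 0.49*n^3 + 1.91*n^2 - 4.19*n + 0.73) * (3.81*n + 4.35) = 28.4988*n^5 + 34.4049*n^4 + 9.4086*n^3 - 7.6554*n^2 - 15.4452*n + 3.1755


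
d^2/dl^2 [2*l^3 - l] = 12*l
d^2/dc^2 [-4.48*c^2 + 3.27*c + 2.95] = -8.96000000000000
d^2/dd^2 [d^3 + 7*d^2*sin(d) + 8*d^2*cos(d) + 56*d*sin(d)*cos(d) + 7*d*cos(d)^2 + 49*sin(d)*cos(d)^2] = -7*d^2*sin(d) - 8*d^2*cos(d) - 32*d*sin(d) - 112*d*sin(2*d) + 28*d*cos(d) - 14*d*cos(2*d) + 6*d + 7*sin(d)/4 - 14*sin(2*d) - 441*sin(3*d)/4 + 16*cos(d) + 112*cos(2*d)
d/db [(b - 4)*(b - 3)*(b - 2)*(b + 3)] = 4*b^3 - 18*b^2 - 2*b + 54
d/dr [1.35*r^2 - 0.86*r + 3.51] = 2.7*r - 0.86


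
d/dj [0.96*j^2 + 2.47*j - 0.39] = 1.92*j + 2.47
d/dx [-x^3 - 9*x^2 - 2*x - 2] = -3*x^2 - 18*x - 2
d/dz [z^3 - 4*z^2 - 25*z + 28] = 3*z^2 - 8*z - 25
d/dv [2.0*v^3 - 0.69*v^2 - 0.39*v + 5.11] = 6.0*v^2 - 1.38*v - 0.39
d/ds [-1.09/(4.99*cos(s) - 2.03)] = -5.4391*sin(s)/(4.99*cos(s) - 2.03)^2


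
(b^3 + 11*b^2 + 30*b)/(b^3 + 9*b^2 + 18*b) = (b + 5)/(b + 3)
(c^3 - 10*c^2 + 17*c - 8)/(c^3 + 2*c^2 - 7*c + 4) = (c - 8)/(c + 4)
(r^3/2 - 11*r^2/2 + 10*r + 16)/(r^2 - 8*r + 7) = (r^3 - 11*r^2 + 20*r + 32)/(2*(r^2 - 8*r + 7))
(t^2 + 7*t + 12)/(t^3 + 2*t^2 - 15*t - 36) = (t + 4)/(t^2 - t - 12)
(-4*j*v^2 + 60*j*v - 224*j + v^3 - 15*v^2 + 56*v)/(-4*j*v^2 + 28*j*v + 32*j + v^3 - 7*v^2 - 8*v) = (v - 7)/(v + 1)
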